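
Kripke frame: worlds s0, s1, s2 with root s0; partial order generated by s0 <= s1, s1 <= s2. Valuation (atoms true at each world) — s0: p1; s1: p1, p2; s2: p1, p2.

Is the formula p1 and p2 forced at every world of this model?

No

Not every world: s0 does not force p1 and p2.
s0 does not force p1 and p2 since s0 fails p2.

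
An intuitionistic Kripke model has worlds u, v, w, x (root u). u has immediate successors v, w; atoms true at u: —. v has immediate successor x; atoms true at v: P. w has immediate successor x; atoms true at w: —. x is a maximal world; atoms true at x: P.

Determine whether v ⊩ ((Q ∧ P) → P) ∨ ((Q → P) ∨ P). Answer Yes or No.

Yes

v ⊩ ((Q ∧ P) → P) ∨ ((Q → P) ∨ P) via the disjunct (Q ∧ P) → P.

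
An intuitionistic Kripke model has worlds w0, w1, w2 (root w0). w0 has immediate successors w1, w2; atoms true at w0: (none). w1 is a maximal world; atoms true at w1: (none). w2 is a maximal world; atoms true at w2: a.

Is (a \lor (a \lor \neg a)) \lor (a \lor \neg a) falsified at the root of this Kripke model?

Yes

w0 \nVdash (a \lor (a \lor \neg a)) \lor (a \lor \neg a): neither disjunct is forced at w0.
w0 \nVdash a \lor (a \lor \neg a): neither disjunct is forced at w0.
w0 lacks atom a, so w0 \nVdash a.
So the root w0 does not force (a \lor (a \lor \neg a)) \lor (a \lor \neg a); the model is a countermodel.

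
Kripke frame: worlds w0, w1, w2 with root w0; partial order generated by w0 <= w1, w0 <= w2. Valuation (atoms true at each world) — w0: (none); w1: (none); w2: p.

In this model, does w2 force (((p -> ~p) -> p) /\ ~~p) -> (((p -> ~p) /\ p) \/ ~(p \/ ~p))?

w2 ||-/- (((p -> ~p) -> p) /\ ~~p) -> (((p -> ~p) /\ p) \/ ~(p \/ ~p)): already at w2 itself, w2 ||- ((p -> ~p) -> p) /\ ~~p but w2 ||-/- ((p -> ~p) /\ p) \/ ~(p \/ ~p).
w2 ||-/- ((p -> ~p) /\ p) \/ ~(p \/ ~p): neither disjunct is forced at w2.
w2 ||-/- (p -> ~p) /\ p since w2 fails p -> ~p.

No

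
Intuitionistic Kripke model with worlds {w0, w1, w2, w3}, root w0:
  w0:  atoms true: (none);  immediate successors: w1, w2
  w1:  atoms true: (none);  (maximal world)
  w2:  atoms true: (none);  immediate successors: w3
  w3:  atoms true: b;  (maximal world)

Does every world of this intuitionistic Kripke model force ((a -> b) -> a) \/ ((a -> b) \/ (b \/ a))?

Yes

w0 ||- ((a -> b) -> a) \/ ((a -> b) \/ (b \/ a)) via the disjunct (a -> b) \/ (b \/ a).
Since the root w0 forces ((a -> b) -> a) \/ ((a -> b) \/ (b \/ a)) and forcing is persistent (monotone upward), every world forces it.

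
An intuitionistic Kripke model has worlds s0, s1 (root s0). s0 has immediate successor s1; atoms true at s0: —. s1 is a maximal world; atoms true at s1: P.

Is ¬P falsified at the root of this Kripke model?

Yes

s0 ⊮ ¬P since s1 is accessible from s0 and s1 ⊩ P.
So the root s0 does not force ¬P; the model is a countermodel.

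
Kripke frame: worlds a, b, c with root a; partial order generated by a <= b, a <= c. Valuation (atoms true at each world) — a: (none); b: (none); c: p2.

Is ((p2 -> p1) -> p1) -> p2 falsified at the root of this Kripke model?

No

a ||- ((p2 -> p1) -> p1) -> p2: every world accessible from a that forces (p2 -> p1) -> p1 (namely c) also forces p2.
So the root a forces ((p2 -> p1) -> p1) -> p2; the model is not a countermodel.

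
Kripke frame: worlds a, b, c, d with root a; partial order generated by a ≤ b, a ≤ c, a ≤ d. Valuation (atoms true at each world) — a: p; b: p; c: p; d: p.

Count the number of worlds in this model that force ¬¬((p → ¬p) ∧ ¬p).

a: does not force it — a ⊮ ¬¬((p → ¬p) ∧ ¬p) since a is accessible from a and a ⊩ ¬((p → ¬p) ∧ ¬p).
b: does not force it — b ⊮ ¬¬((p → ¬p) ∧ ¬p) since b is accessible from b and b ⊩ ¬((p → ¬p) ∧ ¬p).
c: does not force it.
d: does not force it.
Worlds forcing the formula: { }.

0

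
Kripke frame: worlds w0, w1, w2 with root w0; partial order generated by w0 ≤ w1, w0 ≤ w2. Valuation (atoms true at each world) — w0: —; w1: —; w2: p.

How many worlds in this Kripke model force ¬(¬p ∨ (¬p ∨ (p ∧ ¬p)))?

w0: does not force it — w0 ⊮ ¬(¬p ∨ (¬p ∨ (p ∧ ¬p))) since w1 is accessible from w0 and w1 ⊩ ¬p ∨ (¬p ∨ (p ∧ ¬p)).
w1: does not force it — w1 ⊮ ¬(¬p ∨ (¬p ∨ (p ∧ ¬p))) since w1 is accessible from w1 and w1 ⊩ ¬p ∨ (¬p ∨ (p ∧ ¬p)).
w2: forces it.
Worlds forcing the formula: {w2}.

1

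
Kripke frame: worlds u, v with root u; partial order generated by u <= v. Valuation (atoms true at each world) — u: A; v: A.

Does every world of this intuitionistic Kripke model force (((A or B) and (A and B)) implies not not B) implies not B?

u forces (((A or B) and (A and B)) implies not not B) implies not B: every world accessible from u that forces ((A or B) and (A and B)) implies not not B (namely u, v) also forces not B.
Since the root u forces (((A or B) and (A and B)) implies not not B) implies not B and forcing is persistent (monotone upward), every world forces it.

Yes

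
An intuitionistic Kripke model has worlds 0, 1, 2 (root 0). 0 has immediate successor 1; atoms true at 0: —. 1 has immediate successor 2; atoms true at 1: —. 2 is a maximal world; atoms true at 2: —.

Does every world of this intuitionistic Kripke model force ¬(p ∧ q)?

0 ⊩ ¬(p ∧ q): no world accessible from 0 forces p ∧ q.
Since the root 0 forces ¬(p ∧ q) and forcing is persistent (monotone upward), every world forces it.

Yes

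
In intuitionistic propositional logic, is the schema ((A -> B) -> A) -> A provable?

This is Peirce's law, which is not intuitionistically valid.
A Kripke countermodel: worlds a, b; order generated by a <= b; atoms true at each world — a:{}; b:{A}.
a ||-/- ((A -> B) -> A) -> A: already at a itself, a ||- (A -> B) -> A but a ||-/- A.
a lacks atom A, so a ||-/- A.
So the root a does not force the formula.

No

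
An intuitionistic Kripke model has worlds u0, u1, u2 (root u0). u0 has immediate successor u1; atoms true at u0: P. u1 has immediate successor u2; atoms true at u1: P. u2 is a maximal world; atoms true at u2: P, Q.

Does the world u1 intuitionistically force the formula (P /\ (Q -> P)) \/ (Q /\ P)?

Yes

u1 ||- (P /\ (Q -> P)) \/ (Q /\ P) via the disjunct P /\ (Q -> P).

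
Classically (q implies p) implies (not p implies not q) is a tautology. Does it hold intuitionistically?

Yes

This is the forward direction of contraposition, which is intuitionistically derivable.
Assume q implies p and not p. If q held then p would follow, contradicting not p; so not q.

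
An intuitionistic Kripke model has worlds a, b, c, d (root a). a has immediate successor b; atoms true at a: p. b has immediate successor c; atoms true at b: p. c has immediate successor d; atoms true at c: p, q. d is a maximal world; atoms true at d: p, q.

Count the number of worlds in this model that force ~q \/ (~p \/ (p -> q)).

a: does not force it — a ||-/- ~q \/ (~p \/ (p -> q)): neither disjunct is forced at a.
b: does not force it — b ||-/- ~q \/ (~p \/ (p -> q)): neither disjunct is forced at b.
c: forces it.
d: forces it.
Worlds forcing the formula: {c, d}.

2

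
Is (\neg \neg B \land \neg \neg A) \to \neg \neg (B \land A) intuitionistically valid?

Yes

This is the distribution of double negation over conjunction, which is intuitionistically derivable.
Assume \neg \neg B, \neg \neg A, and \neg (B \land A). From B we'd get \neg A (since B \land A is refuted), contradicting \neg \neg A; so \neg B, contradicting \neg \neg B.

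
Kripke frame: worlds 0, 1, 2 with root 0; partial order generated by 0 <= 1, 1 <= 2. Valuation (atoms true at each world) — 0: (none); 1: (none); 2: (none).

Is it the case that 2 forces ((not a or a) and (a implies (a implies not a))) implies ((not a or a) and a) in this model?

2 does not force ((not a or a) and (a implies (a implies not a))) implies ((not a or a) and a): already at 2 itself, 2 forces (not a or a) and (a implies (a implies not a)) but 2 does not force (not a or a) and a.
2 does not force (not a or a) and a since 2 fails a.

No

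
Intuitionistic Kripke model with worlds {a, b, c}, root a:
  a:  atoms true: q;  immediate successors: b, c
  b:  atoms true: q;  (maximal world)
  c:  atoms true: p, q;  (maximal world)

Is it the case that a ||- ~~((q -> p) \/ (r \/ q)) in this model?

Yes

a ||- ~~((q -> p) \/ (r \/ q)): no world accessible from a forces ~((q -> p) \/ (r \/ q)).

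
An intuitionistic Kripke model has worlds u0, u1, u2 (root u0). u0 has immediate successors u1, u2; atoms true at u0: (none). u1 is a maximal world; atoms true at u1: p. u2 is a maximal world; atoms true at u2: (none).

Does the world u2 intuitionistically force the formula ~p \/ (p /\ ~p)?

u2 ||- ~p \/ (p /\ ~p) via the disjunct ~p.

Yes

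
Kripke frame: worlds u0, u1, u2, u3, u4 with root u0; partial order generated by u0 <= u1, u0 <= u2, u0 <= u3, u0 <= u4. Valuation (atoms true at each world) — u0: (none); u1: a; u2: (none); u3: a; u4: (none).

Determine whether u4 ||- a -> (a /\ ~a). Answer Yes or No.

Yes

u4 ||- a -> (a /\ ~a) vacuously: no world accessible from u4 forces the antecedent a.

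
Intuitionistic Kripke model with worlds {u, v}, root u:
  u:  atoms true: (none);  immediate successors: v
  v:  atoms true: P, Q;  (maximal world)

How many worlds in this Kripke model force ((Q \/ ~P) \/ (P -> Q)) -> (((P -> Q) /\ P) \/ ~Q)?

1

u: does not force it — u ||-/- ((Q \/ ~P) \/ (P -> Q)) -> (((P -> Q) /\ P) \/ ~Q): already at u itself, u ||- (Q \/ ~P) \/ (P -> Q) but u ||-/- ((P -> Q) /\ P) \/ ~Q.
v: forces it.
Worlds forcing the formula: {v}.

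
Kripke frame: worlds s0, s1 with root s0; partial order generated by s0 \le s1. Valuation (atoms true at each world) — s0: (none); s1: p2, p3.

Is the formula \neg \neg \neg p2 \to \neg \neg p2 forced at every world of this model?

Yes

s0 \Vdash \neg \neg \neg p2 \to \neg \neg p2 vacuously: no world accessible from s0 forces the antecedent \neg \neg \neg p2.
Since the root s0 forces \neg \neg \neg p2 \to \neg \neg p2 and forcing is persistent (monotone upward), every world forces it.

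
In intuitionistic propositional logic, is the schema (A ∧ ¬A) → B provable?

Yes

This is an instance of ex falso quodlibet, which is intuitionistically derivable.
No world can force both A and ¬A, so the antecedent A ∧ ¬A is never forced and the implication holds vacuously at every world.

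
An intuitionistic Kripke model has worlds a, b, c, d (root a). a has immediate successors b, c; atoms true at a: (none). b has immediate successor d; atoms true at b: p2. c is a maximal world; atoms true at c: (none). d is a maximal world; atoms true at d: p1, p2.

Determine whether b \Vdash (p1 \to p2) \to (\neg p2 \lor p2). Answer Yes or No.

b \Vdash (p1 \to p2) \to (\neg p2 \lor p2): every world accessible from b that forces p1 \to p2 (namely b, d) also forces \neg p2 \lor p2.

Yes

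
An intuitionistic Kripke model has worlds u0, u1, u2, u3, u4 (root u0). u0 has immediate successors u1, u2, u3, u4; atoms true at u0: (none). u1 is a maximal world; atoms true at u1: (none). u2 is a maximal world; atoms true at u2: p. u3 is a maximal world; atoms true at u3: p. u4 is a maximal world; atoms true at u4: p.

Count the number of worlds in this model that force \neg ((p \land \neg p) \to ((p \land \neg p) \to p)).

u0: does not force it — u0 \nVdash \neg ((p \land \neg p) \to ((p \land \neg p) \to p)) since u0 is accessible from u0 and u0 \Vdash (p \land \neg p) \to ((p \land \neg p) \to p).
u1: does not force it — u1 \nVdash \neg ((p \land \neg p) \to ((p \land \neg p) \to p)) since u1 is accessible from u1 and u1 \Vdash (p \land \neg p) \to ((p \land \neg p) \to p).
u2: does not force it — u2 \nVdash \neg ((p \land \neg p) \to ((p \land \neg p) \to p)) since u2 is accessible from u2 and u2 \Vdash (p \land \neg p) \to ((p \land \neg p) \to p).
u3: does not force it.
u4: does not force it.
Worlds forcing the formula: { }.

0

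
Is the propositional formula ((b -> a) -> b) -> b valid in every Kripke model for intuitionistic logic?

This is Peirce's law, which is not intuitionistically valid.
A Kripke countermodel: worlds u0, u1; order generated by u0 <= u1; atoms true at each world — u0:{}; u1:{b}.
u0 ||-/- ((b -> a) -> b) -> b: already at u0 itself, u0 ||- (b -> a) -> b but u0 ||-/- b.
u0 lacks atom b, so u0 ||-/- b.
So the root u0 does not force the formula.

No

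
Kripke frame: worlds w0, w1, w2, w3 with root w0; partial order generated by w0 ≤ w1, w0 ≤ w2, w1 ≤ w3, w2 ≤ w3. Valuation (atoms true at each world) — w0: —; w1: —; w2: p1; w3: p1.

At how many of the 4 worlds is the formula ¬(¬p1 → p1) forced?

w0: does not force it — w0 ⊮ ¬(¬p1 → p1) since w0 is accessible from w0 and w0 ⊩ ¬p1 → p1.
w1: does not force it — w1 ⊮ ¬(¬p1 → p1) since w1 is accessible from w1 and w1 ⊩ ¬p1 → p1.
w2: does not force it.
w3: does not force it.
Worlds forcing the formula: { }.

0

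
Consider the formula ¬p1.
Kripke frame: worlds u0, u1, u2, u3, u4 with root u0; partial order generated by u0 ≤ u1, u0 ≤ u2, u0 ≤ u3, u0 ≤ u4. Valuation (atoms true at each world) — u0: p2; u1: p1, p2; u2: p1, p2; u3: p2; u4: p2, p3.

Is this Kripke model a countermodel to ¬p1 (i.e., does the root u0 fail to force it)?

u0 ⊮ ¬p1 since u1 is accessible from u0 and u1 ⊩ p1.
So the root u0 does not force ¬p1; the model is a countermodel.

Yes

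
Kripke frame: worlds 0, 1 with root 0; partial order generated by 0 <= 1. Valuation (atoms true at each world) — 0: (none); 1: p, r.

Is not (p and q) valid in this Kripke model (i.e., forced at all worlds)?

Yes

0 forces not (p and q): no world accessible from 0 forces p and q.
Since the root 0 forces not (p and q) and forcing is persistent (monotone upward), every world forces it.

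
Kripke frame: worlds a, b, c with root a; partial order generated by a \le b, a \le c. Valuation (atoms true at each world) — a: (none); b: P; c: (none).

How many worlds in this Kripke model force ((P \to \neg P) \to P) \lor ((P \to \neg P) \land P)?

a: does not force it — a \nVdash ((P \to \neg P) \to P) \lor ((P \to \neg P) \land P): neither disjunct is forced at a.
b: forces it.
c: does not force it — c \nVdash ((P \to \neg P) \to P) \lor ((P \to \neg P) \land P): neither disjunct is forced at c.
Worlds forcing the formula: {b}.

1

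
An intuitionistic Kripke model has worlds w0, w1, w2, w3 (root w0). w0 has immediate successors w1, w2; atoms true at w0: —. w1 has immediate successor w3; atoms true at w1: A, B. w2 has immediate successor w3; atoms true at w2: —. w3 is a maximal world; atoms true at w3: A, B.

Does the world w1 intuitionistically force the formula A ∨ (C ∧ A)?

Yes

w1 ⊩ A ∨ (C ∧ A) via the disjunct A.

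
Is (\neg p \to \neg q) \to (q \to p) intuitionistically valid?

This is the converse of contraposition, which is not intuitionistically valid.
A Kripke countermodel: worlds a, b; order generated by a \le b; atoms true at each world — a:{q}; b:{p,q}.
a \nVdash (\neg p \to \neg q) \to (q \to p): already at a itself, a \Vdash \neg p \to \neg q but a \nVdash q \to p.
a \nVdash q \to p: already at a itself, a \Vdash q but a \nVdash p.
a lacks atom p, so a \nVdash p.
So the root a does not force the formula.

No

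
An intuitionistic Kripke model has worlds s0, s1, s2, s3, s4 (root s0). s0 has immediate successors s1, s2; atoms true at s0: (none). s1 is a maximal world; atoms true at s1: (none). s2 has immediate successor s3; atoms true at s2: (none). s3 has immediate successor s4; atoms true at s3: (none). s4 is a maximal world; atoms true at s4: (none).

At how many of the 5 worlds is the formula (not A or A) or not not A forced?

5

s0: forces it.
s1: forces it.
s2: forces it.
s3: forces it.
s4: forces it.
Worlds forcing the formula: {s0, s1, s2, s3, s4}.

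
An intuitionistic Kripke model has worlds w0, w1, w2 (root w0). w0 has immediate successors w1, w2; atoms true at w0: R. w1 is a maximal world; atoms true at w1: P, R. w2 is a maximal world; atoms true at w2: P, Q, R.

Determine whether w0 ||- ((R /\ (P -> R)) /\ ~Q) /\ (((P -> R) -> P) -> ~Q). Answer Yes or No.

w0 ||-/- ((R /\ (P -> R)) /\ ~Q) /\ (((P -> R) -> P) -> ~Q) since w0 fails (R /\ (P -> R)) /\ ~Q.

No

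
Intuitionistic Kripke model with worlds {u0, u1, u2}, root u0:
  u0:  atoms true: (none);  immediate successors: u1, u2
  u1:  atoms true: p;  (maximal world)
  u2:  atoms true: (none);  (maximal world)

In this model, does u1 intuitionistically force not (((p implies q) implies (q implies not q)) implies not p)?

u1 forces not (((p implies q) implies (q implies not q)) implies not p): no world accessible from u1 forces ((p implies q) implies (q implies not q)) implies not p.

Yes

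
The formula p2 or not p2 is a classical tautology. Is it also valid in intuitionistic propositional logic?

This is the law of excluded middle, which is not intuitionistically valid.
A Kripke countermodel: worlds w0, w1; order generated by w0 <= w1; atoms true at each world — w0:{}; w1:{p2}.
w0 does not force p2 or not p2: neither disjunct is forced at w0.
w0 lacks atom p2, so w0 does not force p2.
So the root w0 does not force the formula.

No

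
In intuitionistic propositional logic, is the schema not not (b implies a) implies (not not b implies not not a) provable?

This is the distribution of double negation over implication, which is intuitionistically derivable.
Assume not not (b implies a) and not not b; suppose not a. Then b implies a would give not b (by contraposition), contradicting not not b; so not (b implies a), contradicting not not (b implies a). Hence not not a.

Yes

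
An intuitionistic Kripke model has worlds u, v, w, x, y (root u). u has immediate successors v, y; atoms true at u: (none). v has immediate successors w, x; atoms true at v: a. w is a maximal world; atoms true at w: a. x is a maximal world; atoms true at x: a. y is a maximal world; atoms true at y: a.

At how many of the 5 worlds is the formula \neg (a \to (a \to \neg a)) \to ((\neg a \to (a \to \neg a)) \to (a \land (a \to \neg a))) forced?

u: does not force it — u \nVdash \neg (a \to (a \to \neg a)) \to ((\neg a \to (a \to \neg a)) \to (a \land (a \to \neg a))): already at u itself, u \Vdash \neg (a \to (a \to \neg a)) but u \nVdash (\neg a \to (a \to \neg a)) \to (a \land (a \to \neg a)).
v: does not force it — v \nVdash \neg (a \to (a \to \neg a)) \to ((\neg a \to (a \to \neg a)) \to (a \land (a \to \neg a))): already at v itself, v \Vdash \neg (a \to (a \to \neg a)) but v \nVdash (\neg a \to (a \to \neg a)) \to (a \land (a \to \neg a)).
w: does not force it.
x: does not force it.
y: does not force it.
Worlds forcing the formula: { }.

0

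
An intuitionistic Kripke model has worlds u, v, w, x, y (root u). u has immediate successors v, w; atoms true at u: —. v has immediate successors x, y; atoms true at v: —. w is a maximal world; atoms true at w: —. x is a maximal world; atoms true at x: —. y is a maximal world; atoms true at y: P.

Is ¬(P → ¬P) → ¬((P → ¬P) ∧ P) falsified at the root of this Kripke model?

u ⊩ ¬(P → ¬P) → ¬((P → ¬P) ∧ P): every world accessible from u that forces ¬(P → ¬P) (namely y) also forces ¬((P → ¬P) ∧ P).
So the root u forces ¬(P → ¬P) → ¬((P → ¬P) ∧ P); the model is not a countermodel.

No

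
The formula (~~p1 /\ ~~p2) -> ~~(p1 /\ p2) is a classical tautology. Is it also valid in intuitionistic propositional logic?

Yes

This is the distribution of double negation over conjunction, which is intuitionistically derivable.
Assume ~~p1, ~~p2, and ~(p1 /\ p2). From p1 we'd get ~p2 (since p1 /\ p2 is refuted), contradicting ~~p2; so ~p1, contradicting ~~p1.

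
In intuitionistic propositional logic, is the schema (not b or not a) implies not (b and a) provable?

This is a constructively valid De Morgan direction (disjunction of negations to negated conjunction), which is intuitionistically derivable.
If not b holds at a world then no accessible world forces b, hence none forces b and a; likewise for not a.

Yes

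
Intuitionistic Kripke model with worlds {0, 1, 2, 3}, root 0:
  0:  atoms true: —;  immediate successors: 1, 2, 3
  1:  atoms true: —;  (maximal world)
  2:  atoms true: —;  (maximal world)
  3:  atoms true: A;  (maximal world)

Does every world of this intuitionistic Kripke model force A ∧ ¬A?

No

Not every world: 0 ⊮ A ∧ ¬A.
0 ⊮ A ∧ ¬A since 0 fails A.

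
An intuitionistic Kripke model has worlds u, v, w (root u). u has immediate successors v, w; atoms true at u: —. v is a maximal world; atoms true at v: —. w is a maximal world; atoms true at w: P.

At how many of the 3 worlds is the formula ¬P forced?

1

u: does not force it — u ⊮ ¬P since w is accessible from u and w ⊩ P.
v: forces it.
w: does not force it — w ⊮ ¬P since w is accessible from w and w ⊩ P.
Worlds forcing the formula: {v}.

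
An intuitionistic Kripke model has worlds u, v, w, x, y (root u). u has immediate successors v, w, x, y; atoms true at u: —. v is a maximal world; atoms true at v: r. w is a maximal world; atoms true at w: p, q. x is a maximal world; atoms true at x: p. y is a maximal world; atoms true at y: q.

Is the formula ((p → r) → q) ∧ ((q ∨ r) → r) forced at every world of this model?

Not every world: u ⊮ ((p → r) → q) ∧ ((q ∨ r) → r).
u ⊮ ((p → r) → q) ∧ ((q ∨ r) → r) since u fails (p → r) → q.

No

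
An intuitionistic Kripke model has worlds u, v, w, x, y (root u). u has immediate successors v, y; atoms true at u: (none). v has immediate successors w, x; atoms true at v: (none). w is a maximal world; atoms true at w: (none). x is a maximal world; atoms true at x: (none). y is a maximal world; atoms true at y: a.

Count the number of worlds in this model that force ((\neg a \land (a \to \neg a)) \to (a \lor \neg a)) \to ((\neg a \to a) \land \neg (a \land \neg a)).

u: does not force it — u \nVdash ((\neg a \land (a \to \neg a)) \to (a \lor \neg a)) \to ((\neg a \to a) \land \neg (a \land \neg a)): already at u itself, u \Vdash (\neg a \land (a \to \neg a)) \to (a \lor \neg a) but u \nVdash (\neg a \to a) \land \neg (a \land \neg a).
v: does not force it.
w: does not force it.
x: does not force it.
y: forces it.
Worlds forcing the formula: {y}.

1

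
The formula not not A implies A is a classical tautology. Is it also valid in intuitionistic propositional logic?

No

This is double-negation elimination, which is not intuitionistically valid.
A Kripke countermodel: worlds u0, u1; order generated by u0 <= u1; atoms true at each world — u0:{}; u1:{A}.
u0 does not force not not A implies A: already at u0 itself, u0 forces not not A but u0 does not force A.
u0 lacks atom A, so u0 does not force A.
So the root u0 does not force the formula.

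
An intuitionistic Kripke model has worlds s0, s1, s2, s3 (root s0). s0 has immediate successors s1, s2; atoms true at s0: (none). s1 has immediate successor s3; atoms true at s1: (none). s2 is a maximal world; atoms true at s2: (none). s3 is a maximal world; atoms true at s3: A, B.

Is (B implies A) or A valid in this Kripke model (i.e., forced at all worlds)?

s0 forces (B implies A) or A via the disjunct B implies A.
Since the root s0 forces (B implies A) or A and forcing is persistent (monotone upward), every world forces it.

Yes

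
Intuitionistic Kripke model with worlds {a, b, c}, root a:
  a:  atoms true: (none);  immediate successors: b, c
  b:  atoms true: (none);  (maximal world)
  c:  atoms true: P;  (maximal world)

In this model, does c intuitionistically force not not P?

Yes

c forces not not P: no world accessible from c forces not P.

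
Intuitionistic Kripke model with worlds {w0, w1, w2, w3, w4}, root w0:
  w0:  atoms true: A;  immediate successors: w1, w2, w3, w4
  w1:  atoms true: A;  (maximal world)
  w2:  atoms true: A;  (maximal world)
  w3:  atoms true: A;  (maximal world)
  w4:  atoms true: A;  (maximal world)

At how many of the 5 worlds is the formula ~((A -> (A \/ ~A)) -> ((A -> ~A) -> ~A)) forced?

0

w0: does not force it — w0 ||-/- ~((A -> (A \/ ~A)) -> ((A -> ~A) -> ~A)) since w0 is accessible from w0 and w0 ||- (A -> (A \/ ~A)) -> ((A -> ~A) -> ~A).
w1: does not force it.
w2: does not force it.
w3: does not force it.
w4: does not force it.
Worlds forcing the formula: { }.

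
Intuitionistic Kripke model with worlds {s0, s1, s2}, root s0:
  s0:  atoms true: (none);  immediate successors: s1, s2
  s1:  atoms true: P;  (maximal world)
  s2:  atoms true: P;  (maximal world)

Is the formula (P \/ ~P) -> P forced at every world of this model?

Yes

s0 ||- (P \/ ~P) -> P: every world accessible from s0 that forces P \/ ~P (namely s1, s2) also forces P.
Since the root s0 forces (P \/ ~P) -> P and forcing is persistent (monotone upward), every world forces it.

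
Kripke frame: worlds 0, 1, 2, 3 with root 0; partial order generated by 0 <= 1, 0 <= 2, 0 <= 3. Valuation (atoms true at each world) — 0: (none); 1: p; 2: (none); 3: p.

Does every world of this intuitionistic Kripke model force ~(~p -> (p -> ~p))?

Not every world: 0 ||-/- ~(~p -> (p -> ~p)).
0 ||-/- ~(~p -> (p -> ~p)) since 0 is accessible from 0 and 0 ||- ~p -> (p -> ~p).
0 ||- ~p -> (p -> ~p): every world accessible from 0 that forces ~p (namely 2) also forces p -> ~p.

No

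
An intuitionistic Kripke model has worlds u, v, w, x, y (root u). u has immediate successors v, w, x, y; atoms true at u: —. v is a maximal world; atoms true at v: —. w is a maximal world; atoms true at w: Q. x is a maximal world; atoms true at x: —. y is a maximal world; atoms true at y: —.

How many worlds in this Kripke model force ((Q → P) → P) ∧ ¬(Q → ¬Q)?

1

u: does not force it — u ⊮ ((Q → P) → P) ∧ ¬(Q → ¬Q) since u fails (Q → P) → P.
v: does not force it — v ⊮ ((Q → P) → P) ∧ ¬(Q → ¬Q) since v fails (Q → P) → P.
w: forces it.
x: does not force it.
y: does not force it.
Worlds forcing the formula: {w}.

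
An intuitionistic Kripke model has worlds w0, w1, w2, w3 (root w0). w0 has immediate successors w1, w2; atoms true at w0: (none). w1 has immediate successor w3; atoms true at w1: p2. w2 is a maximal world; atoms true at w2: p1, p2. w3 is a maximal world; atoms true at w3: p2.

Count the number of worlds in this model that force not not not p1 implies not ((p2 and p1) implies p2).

1

w0: does not force it — w0 does not force not not not p1 implies not ((p2 and p1) implies p2): at the accessible world w1, w1 forces not not not p1 but w1 does not force not ((p2 and p1) implies p2).
w1: does not force it.
w2: forces it.
w3: does not force it.
Worlds forcing the formula: {w2}.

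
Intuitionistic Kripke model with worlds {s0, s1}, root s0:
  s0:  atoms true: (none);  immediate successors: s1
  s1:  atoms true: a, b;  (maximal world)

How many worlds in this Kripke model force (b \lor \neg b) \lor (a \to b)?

s0: forces it.
s1: forces it.
Worlds forcing the formula: {s0, s1}.

2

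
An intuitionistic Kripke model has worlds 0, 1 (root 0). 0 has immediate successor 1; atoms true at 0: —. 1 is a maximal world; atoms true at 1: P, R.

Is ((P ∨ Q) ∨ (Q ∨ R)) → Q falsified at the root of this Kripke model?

Yes

0 ⊮ ((P ∨ Q) ∨ (Q ∨ R)) → Q: at the accessible world 1, 1 ⊩ (P ∨ Q) ∨ (Q ∨ R) but 1 ⊮ Q.
1 lacks atom Q, so 1 ⊮ Q.
So the root 0 does not force ((P ∨ Q) ∨ (Q ∨ R)) → Q; the model is a countermodel.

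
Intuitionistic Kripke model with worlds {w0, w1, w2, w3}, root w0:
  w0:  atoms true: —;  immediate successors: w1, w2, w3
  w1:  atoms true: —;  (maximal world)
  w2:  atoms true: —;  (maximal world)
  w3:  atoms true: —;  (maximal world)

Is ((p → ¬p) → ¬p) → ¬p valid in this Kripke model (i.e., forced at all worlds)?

Yes

w0 ⊩ ((p → ¬p) → ¬p) → ¬p: every world accessible from w0 that forces (p → ¬p) → ¬p (namely w0, w1, w2, w3) also forces ¬p.
Since the root w0 forces ((p → ¬p) → ¬p) → ¬p and forcing is persistent (monotone upward), every world forces it.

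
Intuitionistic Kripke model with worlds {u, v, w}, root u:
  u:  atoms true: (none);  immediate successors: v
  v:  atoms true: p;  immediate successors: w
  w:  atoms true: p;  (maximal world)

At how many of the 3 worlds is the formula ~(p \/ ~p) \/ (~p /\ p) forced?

0

u: does not force it — u ||-/- ~(p \/ ~p) \/ (~p /\ p): neither disjunct is forced at u.
v: does not force it — v ||-/- ~(p \/ ~p) \/ (~p /\ p): neither disjunct is forced at v.
w: does not force it — w ||-/- ~(p \/ ~p) \/ (~p /\ p): neither disjunct is forced at w.
Worlds forcing the formula: { }.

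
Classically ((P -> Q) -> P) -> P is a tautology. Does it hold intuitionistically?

This is Peirce's law, which is not intuitionistically valid.
A Kripke countermodel: worlds u0, u1; order generated by u0 <= u1; atoms true at each world — u0:{}; u1:{P}.
u0 ||-/- ((P -> Q) -> P) -> P: already at u0 itself, u0 ||- (P -> Q) -> P but u0 ||-/- P.
u0 lacks atom P, so u0 ||-/- P.
So the root u0 does not force the formula.

No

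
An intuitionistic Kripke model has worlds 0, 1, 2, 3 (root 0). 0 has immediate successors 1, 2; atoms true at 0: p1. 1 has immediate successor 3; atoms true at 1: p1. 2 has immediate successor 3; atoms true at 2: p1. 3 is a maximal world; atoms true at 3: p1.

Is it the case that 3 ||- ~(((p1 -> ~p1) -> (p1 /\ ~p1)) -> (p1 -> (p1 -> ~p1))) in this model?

Yes

3 ||- ~(((p1 -> ~p1) -> (p1 /\ ~p1)) -> (p1 -> (p1 -> ~p1))): no world accessible from 3 forces ((p1 -> ~p1) -> (p1 /\ ~p1)) -> (p1 -> (p1 -> ~p1)).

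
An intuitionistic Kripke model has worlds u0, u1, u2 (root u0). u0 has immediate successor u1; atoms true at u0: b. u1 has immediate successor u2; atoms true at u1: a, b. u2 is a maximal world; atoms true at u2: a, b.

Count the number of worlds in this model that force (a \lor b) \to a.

u0: does not force it — u0 \nVdash (a \lor b) \to a: already at u0 itself, u0 \Vdash a \lor b but u0 \nVdash a.
u1: forces it.
u2: forces it.
Worlds forcing the formula: {u1, u2}.

2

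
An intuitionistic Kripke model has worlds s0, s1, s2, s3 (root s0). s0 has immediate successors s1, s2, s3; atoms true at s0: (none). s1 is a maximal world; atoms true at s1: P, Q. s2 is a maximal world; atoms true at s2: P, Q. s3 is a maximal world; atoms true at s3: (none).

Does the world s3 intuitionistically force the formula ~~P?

s3 ||-/- ~~P since s3 is accessible from s3 and s3 ||- ~P.
s3 ||- ~P: no world accessible from s3 forces P.

No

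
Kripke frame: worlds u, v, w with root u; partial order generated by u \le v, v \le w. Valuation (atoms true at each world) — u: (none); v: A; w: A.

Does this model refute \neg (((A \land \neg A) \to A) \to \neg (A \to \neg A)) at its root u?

Yes

u \nVdash \neg (((A \land \neg A) \to A) \to \neg (A \to \neg A)) since u is accessible from u and u \Vdash ((A \land \neg A) \to A) \to \neg (A \to \neg A).
u \Vdash ((A \land \neg A) \to A) \to \neg (A \to \neg A): every world accessible from u that forces (A \land \neg A) \to A (namely u, v, w) also forces \neg (A \to \neg A).
So the root u does not force \neg (((A \land \neg A) \to A) \to \neg (A \to \neg A)); the model is a countermodel.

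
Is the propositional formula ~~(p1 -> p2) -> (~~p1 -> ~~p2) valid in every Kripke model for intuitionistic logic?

Yes

This is the distribution of double negation over implication, which is intuitionistically derivable.
Assume ~~(p1 -> p2) and ~~p1; suppose ~p2. Then p1 -> p2 would give ~p1 (by contraposition), contradicting ~~p1; so ~(p1 -> p2), contradicting ~~(p1 -> p2). Hence ~~p2.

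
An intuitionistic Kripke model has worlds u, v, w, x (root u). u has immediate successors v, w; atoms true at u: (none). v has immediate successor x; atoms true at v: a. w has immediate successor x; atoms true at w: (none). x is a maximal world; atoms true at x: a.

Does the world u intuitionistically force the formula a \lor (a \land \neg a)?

u \nVdash a \lor (a \land \neg a): neither disjunct is forced at u.
u lacks atom a, so u \nVdash a.

No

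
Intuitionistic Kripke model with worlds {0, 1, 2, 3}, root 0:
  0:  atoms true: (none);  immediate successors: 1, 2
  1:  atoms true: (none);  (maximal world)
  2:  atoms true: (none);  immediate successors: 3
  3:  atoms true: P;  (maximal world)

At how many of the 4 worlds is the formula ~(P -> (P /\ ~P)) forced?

0: does not force it — 0 ||-/- ~(P -> (P /\ ~P)) since 1 is accessible from 0 and 1 ||- P -> (P /\ ~P).
1: does not force it.
2: forces it.
3: forces it.
Worlds forcing the formula: {2, 3}.

2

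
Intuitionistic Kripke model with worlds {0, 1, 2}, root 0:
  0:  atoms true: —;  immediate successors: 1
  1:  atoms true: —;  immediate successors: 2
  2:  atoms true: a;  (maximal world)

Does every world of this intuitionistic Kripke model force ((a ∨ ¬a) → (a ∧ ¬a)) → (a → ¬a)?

0 ⊩ ((a ∨ ¬a) → (a ∧ ¬a)) → (a → ¬a) vacuously: no world accessible from 0 forces the antecedent (a ∨ ¬a) → (a ∧ ¬a).
Since the root 0 forces ((a ∨ ¬a) → (a ∧ ¬a)) → (a → ¬a) and forcing is persistent (monotone upward), every world forces it.

Yes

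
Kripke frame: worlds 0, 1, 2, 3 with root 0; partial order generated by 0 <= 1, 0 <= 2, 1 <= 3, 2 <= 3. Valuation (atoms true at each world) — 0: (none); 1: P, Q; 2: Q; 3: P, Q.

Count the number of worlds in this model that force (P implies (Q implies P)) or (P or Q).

0: forces it.
1: forces it.
2: forces it.
3: forces it.
Worlds forcing the formula: {0, 1, 2, 3}.

4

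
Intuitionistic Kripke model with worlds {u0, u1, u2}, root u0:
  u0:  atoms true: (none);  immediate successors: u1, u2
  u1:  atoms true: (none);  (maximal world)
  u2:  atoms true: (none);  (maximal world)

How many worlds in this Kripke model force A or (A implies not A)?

u0: forces it.
u1: forces it.
u2: forces it.
Worlds forcing the formula: {u0, u1, u2}.

3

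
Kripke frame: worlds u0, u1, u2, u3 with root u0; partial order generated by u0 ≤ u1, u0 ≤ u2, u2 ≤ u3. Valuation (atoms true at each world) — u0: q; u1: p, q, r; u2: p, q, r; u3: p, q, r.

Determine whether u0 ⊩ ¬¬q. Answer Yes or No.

Yes

u0 ⊩ ¬¬q: no world accessible from u0 forces ¬q.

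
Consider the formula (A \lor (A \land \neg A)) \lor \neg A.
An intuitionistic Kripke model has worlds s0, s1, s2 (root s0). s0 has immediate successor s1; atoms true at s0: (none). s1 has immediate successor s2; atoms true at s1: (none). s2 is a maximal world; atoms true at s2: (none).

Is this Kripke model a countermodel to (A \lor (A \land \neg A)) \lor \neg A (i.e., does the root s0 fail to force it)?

No

s0 \Vdash (A \lor (A \land \neg A)) \lor \neg A via the disjunct \neg A.
So the root s0 forces (A \lor (A \land \neg A)) \lor \neg A; the model is not a countermodel.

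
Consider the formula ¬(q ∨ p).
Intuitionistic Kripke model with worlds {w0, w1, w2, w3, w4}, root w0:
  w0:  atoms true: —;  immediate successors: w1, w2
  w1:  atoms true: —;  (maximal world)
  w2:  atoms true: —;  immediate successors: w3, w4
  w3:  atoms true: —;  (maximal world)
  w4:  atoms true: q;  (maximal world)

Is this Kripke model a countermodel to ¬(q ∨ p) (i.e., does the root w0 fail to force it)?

Yes

w0 ⊮ ¬(q ∨ p) since w4 is accessible from w0 and w4 ⊩ q ∨ p.
w4 ⊩ q ∨ p via the disjunct q.
So the root w0 does not force ¬(q ∨ p); the model is a countermodel.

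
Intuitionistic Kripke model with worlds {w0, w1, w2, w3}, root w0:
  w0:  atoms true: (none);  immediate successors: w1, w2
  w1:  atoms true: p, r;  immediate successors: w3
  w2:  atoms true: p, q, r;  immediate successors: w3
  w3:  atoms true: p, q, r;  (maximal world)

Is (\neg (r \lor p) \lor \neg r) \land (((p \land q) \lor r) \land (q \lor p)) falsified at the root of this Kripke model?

Yes

w0 \nVdash (\neg (r \lor p) \lor \neg r) \land (((p \land q) \lor r) \land (q \lor p)) since w0 fails \neg (r \lor p) \lor \neg r.
So the root w0 does not force (\neg (r \lor p) \lor \neg r) \land (((p \land q) \lor r) \land (q \lor p)); the model is a countermodel.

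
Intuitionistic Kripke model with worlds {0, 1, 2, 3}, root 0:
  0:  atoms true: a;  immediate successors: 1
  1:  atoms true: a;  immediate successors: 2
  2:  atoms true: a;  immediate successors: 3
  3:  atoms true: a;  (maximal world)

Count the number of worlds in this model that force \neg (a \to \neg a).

0: forces it.
1: forces it.
2: forces it.
3: forces it.
Worlds forcing the formula: {0, 1, 2, 3}.

4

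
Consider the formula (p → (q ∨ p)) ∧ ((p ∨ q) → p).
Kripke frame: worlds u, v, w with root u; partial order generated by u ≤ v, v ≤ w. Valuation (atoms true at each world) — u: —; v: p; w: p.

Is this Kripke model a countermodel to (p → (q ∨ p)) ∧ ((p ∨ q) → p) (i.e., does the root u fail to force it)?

No

u ⊩ (p → (q ∨ p)) ∧ ((p ∨ q) → p) since u forces both conjuncts.
So the root u forces (p → (q ∨ p)) ∧ ((p ∨ q) → p); the model is not a countermodel.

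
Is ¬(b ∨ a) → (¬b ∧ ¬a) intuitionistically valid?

This is a constructively valid De Morgan direction (negated disjunction to conjunction of negations), which is intuitionistically derivable.
From ¬(b ∨ a): if b held then b ∨ a would, contradiction — so ¬b; similarly ¬a.

Yes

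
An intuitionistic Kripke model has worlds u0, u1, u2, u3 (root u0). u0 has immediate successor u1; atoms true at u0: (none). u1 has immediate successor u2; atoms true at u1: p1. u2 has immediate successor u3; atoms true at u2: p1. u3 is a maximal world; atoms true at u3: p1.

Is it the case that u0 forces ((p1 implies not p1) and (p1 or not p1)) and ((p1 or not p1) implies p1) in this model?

u0 does not force ((p1 implies not p1) and (p1 or not p1)) and ((p1 or not p1) implies p1) since u0 fails (p1 implies not p1) and (p1 or not p1).

No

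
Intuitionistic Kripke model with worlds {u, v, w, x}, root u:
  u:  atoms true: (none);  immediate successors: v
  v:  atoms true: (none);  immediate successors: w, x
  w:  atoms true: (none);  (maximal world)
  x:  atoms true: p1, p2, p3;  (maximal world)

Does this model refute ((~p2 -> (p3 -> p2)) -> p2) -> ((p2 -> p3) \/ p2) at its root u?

No

u ||- ((~p2 -> (p3 -> p2)) -> p2) -> ((p2 -> p3) \/ p2): every world accessible from u that forces (~p2 -> (p3 -> p2)) -> p2 (namely x) also forces (p2 -> p3) \/ p2.
So the root u forces ((~p2 -> (p3 -> p2)) -> p2) -> ((p2 -> p3) \/ p2); the model is not a countermodel.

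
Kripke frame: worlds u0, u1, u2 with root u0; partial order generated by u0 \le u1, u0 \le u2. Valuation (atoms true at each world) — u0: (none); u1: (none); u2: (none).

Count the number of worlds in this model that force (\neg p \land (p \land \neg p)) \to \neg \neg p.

u0: forces it.
u1: forces it.
u2: forces it.
Worlds forcing the formula: {u0, u1, u2}.

3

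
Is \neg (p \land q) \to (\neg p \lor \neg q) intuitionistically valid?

No

This is the constructively invalid direction of De Morgan's law for conjunction, which is not intuitionistically valid.
A Kripke countermodel: worlds s0, s1, s2; order generated by s0 \le s1, s0 \le s2; atoms true at each world — s0:{}; s1:{p}; s2:{q}.
s0 \nVdash \neg (p \land q) \to (\neg p \lor \neg q): already at s0 itself, s0 \Vdash \neg (p \land q) but s0 \nVdash \neg p \lor \neg q.
s0 \nVdash \neg p \lor \neg q: neither disjunct is forced at s0.
s0 \nVdash \neg p since s1 is accessible from s0 and s1 \Vdash p.
So the root s0 does not force the formula.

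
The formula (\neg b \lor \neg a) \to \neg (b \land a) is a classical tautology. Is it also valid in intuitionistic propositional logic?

This is a constructively valid De Morgan direction (disjunction of negations to negated conjunction), which is intuitionistically derivable.
If \neg b holds at a world then no accessible world forces b, hence none forces b \land a; likewise for \neg a.

Yes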